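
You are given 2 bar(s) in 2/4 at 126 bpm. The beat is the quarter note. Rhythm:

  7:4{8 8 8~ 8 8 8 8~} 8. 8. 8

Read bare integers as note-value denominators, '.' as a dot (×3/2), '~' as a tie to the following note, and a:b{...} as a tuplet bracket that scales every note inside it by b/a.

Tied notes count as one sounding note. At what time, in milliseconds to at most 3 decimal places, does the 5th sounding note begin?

1. 0.0ms @ 0 + 136.054ms (2/7)
2. 136.054ms @ 2/7 + 136.054ms (2/7)
3. 272.109ms @ 4/7 + 272.109ms (4/7)
4. 544.218ms @ 8/7 + 136.054ms (2/7)
5. 680.272ms @ 10/7 + 136.054ms (2/7)
6. 816.327ms @ 12/7 + 493.197ms (29/28)
7. 1309.524ms @ 11/4 + 357.143ms (3/4)
8. 1666.667ms @ 7/2 + 238.095ms (1/2)

note 5 onset = 10/7b = 680.272ms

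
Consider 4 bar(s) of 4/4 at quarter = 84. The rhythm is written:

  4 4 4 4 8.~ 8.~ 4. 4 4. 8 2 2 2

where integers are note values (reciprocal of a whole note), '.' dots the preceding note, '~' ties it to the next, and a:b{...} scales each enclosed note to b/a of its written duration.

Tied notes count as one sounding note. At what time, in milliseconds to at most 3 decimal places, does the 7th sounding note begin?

1. 0.0ms @ 0 + 714.286ms (1)
2. 714.286ms @ 1 + 714.286ms (1)
3. 1428.571ms @ 2 + 714.286ms (1)
4. 2142.857ms @ 3 + 714.286ms (1)
5. 2857.143ms @ 4 + 2142.857ms (3)
6. 5000.0ms @ 7 + 714.286ms (1)
7. 5714.286ms @ 8 + 1071.429ms (3/2)
8. 6785.714ms @ 19/2 + 357.143ms (1/2)
9. 7142.857ms @ 10 + 1428.571ms (2)
10. 8571.429ms @ 12 + 1428.571ms (2)
11. 10000.0ms @ 14 + 1428.571ms (2)

note 7 onset = 8b = 5714.286ms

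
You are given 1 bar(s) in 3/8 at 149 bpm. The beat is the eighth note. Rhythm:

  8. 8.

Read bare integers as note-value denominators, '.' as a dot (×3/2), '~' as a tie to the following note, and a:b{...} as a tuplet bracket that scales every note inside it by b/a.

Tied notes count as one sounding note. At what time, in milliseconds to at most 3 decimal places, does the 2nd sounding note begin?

1. 0.0ms @ 0 + 604.027ms (3/2)
2. 604.027ms @ 3/2 + 604.027ms (3/2)

note 2 onset = 3/2b = 604.027ms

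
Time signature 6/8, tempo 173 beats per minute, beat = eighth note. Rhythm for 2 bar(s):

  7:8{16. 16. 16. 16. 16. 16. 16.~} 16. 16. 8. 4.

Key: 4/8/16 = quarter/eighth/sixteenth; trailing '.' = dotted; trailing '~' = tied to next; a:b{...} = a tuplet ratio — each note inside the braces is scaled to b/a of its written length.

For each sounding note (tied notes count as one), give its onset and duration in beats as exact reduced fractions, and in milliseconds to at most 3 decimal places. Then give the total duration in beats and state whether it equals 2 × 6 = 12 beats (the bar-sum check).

1) 0.0ms=0b +297.275ms=6/7b
2) 297.275ms=6/7b +297.275ms=6/7b
3) 594.55ms=12/7b +297.275ms=6/7b
4) 891.825ms=18/7b +297.275ms=6/7b
5) 1189.1ms=24/7b +297.275ms=6/7b
6) 1486.375ms=30/7b +297.275ms=6/7b
7) 1783.65ms=36/7b +557.391ms=45/28b
8) 2341.04ms=27/4b +260.116ms=3/4b
9) 2601.156ms=15/2b +520.231ms=3/2b
10) 3121.387ms=9b +1040.462ms=3b
Σ=12b of 12 (173bpm 6/8) — PASS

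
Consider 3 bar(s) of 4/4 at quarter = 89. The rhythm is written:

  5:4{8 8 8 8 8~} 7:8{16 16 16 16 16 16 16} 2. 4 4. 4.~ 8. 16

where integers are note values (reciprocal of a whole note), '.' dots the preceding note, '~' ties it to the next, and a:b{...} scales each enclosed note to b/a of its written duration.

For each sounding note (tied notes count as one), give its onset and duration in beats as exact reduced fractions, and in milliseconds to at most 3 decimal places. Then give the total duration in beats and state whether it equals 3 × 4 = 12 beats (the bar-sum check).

1) 0.0ms=0b +269.663ms=2/5b
2) 269.663ms=2/5b +269.663ms=2/5b
3) 539.326ms=4/5b +269.663ms=2/5b
4) 808.989ms=6/5b +269.663ms=2/5b
5) 1078.652ms=8/5b +462.279ms=24/35b
6) 1540.931ms=16/7b +192.616ms=2/7b
7) 1733.547ms=18/7b +192.616ms=2/7b
8) 1926.164ms=20/7b +192.616ms=2/7b
9) 2118.78ms=22/7b +192.616ms=2/7b
10) 2311.396ms=24/7b +192.616ms=2/7b
11) 2504.013ms=26/7b +192.616ms=2/7b
12) 2696.629ms=4b +2022.472ms=3b
13) 4719.101ms=7b +674.157ms=1b
14) 5393.258ms=8b +1011.236ms=3/2b
15) 6404.494ms=19/2b +1516.854ms=9/4b
16) 7921.348ms=47/4b +168.539ms=1/4b
Σ=12b of 12 (89bpm 4/4) — PASS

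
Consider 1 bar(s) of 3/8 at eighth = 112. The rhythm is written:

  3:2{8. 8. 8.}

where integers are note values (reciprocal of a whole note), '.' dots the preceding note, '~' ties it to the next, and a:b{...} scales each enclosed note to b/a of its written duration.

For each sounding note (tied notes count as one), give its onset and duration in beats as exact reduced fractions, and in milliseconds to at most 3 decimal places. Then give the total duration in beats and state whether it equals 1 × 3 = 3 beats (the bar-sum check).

1) 0.0ms=0b +535.714ms=1b
2) 535.714ms=1b +535.714ms=1b
3) 1071.429ms=2b +535.714ms=1b
Σ=3b of 3 (112bpm 3/8) — PASS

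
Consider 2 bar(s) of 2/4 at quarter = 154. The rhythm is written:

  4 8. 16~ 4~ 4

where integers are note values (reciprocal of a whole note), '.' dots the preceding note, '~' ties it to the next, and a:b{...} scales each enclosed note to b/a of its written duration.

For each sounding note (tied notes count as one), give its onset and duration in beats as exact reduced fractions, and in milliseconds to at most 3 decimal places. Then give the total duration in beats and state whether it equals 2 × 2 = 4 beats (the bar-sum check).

1) 0.0ms=0b +389.61ms=1b
2) 389.61ms=1b +292.208ms=3/4b
3) 681.818ms=7/4b +876.623ms=9/4b
Σ=4b of 4 (154bpm 2/4) — PASS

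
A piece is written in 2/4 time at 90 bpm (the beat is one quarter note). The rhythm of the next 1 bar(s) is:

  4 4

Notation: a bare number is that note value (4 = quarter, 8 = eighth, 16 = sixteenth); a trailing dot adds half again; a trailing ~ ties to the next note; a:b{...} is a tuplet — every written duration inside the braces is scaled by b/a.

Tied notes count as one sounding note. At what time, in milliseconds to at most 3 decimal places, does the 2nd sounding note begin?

note 2 onset = 1b = 666.667ms

1. 0.0ms @ 0 + 666.667ms (1)
2. 666.667ms @ 1 + 666.667ms (1)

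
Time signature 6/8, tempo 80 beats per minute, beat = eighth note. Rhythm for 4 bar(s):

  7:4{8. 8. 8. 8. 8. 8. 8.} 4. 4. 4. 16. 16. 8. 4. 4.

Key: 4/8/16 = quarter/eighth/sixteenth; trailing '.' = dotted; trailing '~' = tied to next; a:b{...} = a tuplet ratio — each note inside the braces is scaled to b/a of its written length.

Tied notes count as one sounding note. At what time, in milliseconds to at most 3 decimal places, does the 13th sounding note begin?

note 13 onset = 33/2b = 12375.0ms

1. 0.0ms @ 0 + 642.857ms (6/7)
2. 642.857ms @ 6/7 + 642.857ms (6/7)
3. 1285.714ms @ 12/7 + 642.857ms (6/7)
4. 1928.571ms @ 18/7 + 642.857ms (6/7)
5. 2571.429ms @ 24/7 + 642.857ms (6/7)
6. 3214.286ms @ 30/7 + 642.857ms (6/7)
7. 3857.143ms @ 36/7 + 642.857ms (6/7)
8. 4500.0ms @ 6 + 2250.0ms (3)
9. 6750.0ms @ 9 + 2250.0ms (3)
10. 9000.0ms @ 12 + 2250.0ms (3)
11. 11250.0ms @ 15 + 562.5ms (3/4)
12. 11812.5ms @ 63/4 + 562.5ms (3/4)
13. 12375.0ms @ 33/2 + 1125.0ms (3/2)
14. 13500.0ms @ 18 + 2250.0ms (3)
15. 15750.0ms @ 21 + 2250.0ms (3)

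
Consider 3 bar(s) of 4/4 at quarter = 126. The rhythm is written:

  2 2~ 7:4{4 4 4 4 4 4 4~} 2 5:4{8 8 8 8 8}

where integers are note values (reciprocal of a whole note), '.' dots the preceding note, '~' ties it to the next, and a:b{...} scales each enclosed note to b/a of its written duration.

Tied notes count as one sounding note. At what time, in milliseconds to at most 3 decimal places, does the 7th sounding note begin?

1. 0.0ms @ 0 + 952.381ms (2)
2. 952.381ms @ 2 + 1224.49ms (18/7)
3. 2176.871ms @ 32/7 + 272.109ms (4/7)
4. 2448.98ms @ 36/7 + 272.109ms (4/7)
5. 2721.088ms @ 40/7 + 272.109ms (4/7)
6. 2993.197ms @ 44/7 + 272.109ms (4/7)
7. 3265.306ms @ 48/7 + 272.109ms (4/7)
8. 3537.415ms @ 52/7 + 1224.49ms (18/7)
9. 4761.905ms @ 10 + 190.476ms (2/5)
10. 4952.381ms @ 52/5 + 190.476ms (2/5)
11. 5142.857ms @ 54/5 + 190.476ms (2/5)
12. 5333.333ms @ 56/5 + 190.476ms (2/5)
13. 5523.81ms @ 58/5 + 190.476ms (2/5)

note 7 onset = 48/7b = 3265.306ms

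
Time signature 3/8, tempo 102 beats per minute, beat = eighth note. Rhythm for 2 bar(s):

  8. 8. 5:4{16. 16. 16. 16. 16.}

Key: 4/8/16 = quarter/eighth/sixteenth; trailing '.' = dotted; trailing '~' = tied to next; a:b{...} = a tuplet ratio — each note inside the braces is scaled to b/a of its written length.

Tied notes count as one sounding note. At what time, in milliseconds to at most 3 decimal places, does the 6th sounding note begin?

note 6 onset = 24/5b = 2823.529ms

1. 0.0ms @ 0 + 882.353ms (3/2)
2. 882.353ms @ 3/2 + 882.353ms (3/2)
3. 1764.706ms @ 3 + 352.941ms (3/5)
4. 2117.647ms @ 18/5 + 352.941ms (3/5)
5. 2470.588ms @ 21/5 + 352.941ms (3/5)
6. 2823.529ms @ 24/5 + 352.941ms (3/5)
7. 3176.471ms @ 27/5 + 352.941ms (3/5)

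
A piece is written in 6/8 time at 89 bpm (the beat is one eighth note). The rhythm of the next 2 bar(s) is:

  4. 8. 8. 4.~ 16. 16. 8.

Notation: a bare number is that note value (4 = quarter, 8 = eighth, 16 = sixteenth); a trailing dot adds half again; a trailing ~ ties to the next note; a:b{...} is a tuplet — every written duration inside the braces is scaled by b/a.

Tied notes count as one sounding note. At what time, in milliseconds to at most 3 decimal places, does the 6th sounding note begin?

note 6 onset = 21/2b = 7078.652ms

1. 0.0ms @ 0 + 2022.472ms (3)
2. 2022.472ms @ 3 + 1011.236ms (3/2)
3. 3033.708ms @ 9/2 + 1011.236ms (3/2)
4. 4044.944ms @ 6 + 2528.09ms (15/4)
5. 6573.034ms @ 39/4 + 505.618ms (3/4)
6. 7078.652ms @ 21/2 + 1011.236ms (3/2)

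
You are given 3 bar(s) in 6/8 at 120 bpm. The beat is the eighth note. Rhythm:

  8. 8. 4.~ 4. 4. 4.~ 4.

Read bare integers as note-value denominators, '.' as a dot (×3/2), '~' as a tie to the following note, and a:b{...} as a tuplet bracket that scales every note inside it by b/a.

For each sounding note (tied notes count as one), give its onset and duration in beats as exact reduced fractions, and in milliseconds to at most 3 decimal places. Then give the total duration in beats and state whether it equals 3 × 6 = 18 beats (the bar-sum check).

1) 0.0ms=0b +750.0ms=3/2b
2) 750.0ms=3/2b +750.0ms=3/2b
3) 1500.0ms=3b +3000.0ms=6b
4) 4500.0ms=9b +1500.0ms=3b
5) 6000.0ms=12b +3000.0ms=6b
Σ=18b of 18 (120bpm 6/8) — PASS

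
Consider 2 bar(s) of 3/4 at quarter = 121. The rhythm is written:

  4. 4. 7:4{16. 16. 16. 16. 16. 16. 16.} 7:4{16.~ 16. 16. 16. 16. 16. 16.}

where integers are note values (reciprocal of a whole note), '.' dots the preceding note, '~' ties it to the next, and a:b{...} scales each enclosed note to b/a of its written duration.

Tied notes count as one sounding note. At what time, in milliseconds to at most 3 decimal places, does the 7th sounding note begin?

1. 0.0ms @ 0 + 743.802ms (3/2)
2. 743.802ms @ 3/2 + 743.802ms (3/2)
3. 1487.603ms @ 3 + 106.257ms (3/14)
4. 1593.861ms @ 45/14 + 106.257ms (3/14)
5. 1700.118ms @ 24/7 + 106.257ms (3/14)
6. 1806.375ms @ 51/14 + 106.257ms (3/14)
7. 1912.633ms @ 27/7 + 106.257ms (3/14)
8. 2018.89ms @ 57/14 + 106.257ms (3/14)
9. 2125.148ms @ 30/7 + 106.257ms (3/14)
10. 2231.405ms @ 9/2 + 212.515ms (3/7)
11. 2443.92ms @ 69/14 + 106.257ms (3/14)
12. 2550.177ms @ 36/7 + 106.257ms (3/14)
13. 2656.434ms @ 75/14 + 106.257ms (3/14)
14. 2762.692ms @ 39/7 + 106.257ms (3/14)
15. 2868.949ms @ 81/14 + 106.257ms (3/14)

note 7 onset = 27/7b = 1912.633ms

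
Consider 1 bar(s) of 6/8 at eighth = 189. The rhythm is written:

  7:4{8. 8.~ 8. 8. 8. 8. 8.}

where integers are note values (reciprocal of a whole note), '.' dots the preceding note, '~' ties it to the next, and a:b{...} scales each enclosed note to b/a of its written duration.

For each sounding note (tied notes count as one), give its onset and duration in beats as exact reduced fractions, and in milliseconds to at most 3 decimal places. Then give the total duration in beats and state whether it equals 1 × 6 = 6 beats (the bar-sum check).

1) 0.0ms=0b +272.109ms=6/7b
2) 272.109ms=6/7b +544.218ms=12/7b
3) 816.327ms=18/7b +272.109ms=6/7b
4) 1088.435ms=24/7b +272.109ms=6/7b
5) 1360.544ms=30/7b +272.109ms=6/7b
6) 1632.653ms=36/7b +272.109ms=6/7b
Σ=6b of 6 (189bpm 6/8) — PASS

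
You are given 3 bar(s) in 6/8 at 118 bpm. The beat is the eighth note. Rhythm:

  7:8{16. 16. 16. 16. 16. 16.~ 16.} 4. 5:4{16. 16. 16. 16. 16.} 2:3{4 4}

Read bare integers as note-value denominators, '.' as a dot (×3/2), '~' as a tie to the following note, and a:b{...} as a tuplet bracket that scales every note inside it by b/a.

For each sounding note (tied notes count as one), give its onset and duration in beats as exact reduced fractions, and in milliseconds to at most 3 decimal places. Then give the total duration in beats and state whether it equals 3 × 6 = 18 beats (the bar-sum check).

1) 0.0ms=0b +435.835ms=6/7b
2) 435.835ms=6/7b +435.835ms=6/7b
3) 871.671ms=12/7b +435.835ms=6/7b
4) 1307.506ms=18/7b +435.835ms=6/7b
5) 1743.341ms=24/7b +435.835ms=6/7b
6) 2179.177ms=30/7b +871.671ms=12/7b
7) 3050.847ms=6b +1525.424ms=3b
8) 4576.271ms=9b +305.085ms=3/5b
9) 4881.356ms=48/5b +305.085ms=3/5b
10) 5186.441ms=51/5b +305.085ms=3/5b
11) 5491.525ms=54/5b +305.085ms=3/5b
12) 5796.61ms=57/5b +305.085ms=3/5b
13) 6101.695ms=12b +1525.424ms=3b
14) 7627.119ms=15b +1525.424ms=3b
Σ=18b of 18 (118bpm 6/8) — PASS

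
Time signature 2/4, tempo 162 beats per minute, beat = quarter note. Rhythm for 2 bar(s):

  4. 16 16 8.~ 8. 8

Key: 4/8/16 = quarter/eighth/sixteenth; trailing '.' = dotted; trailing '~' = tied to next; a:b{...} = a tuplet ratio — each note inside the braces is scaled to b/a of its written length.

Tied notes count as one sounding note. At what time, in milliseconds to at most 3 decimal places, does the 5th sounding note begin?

note 5 onset = 7/2b = 1296.296ms

1. 0.0ms @ 0 + 555.556ms (3/2)
2. 555.556ms @ 3/2 + 92.593ms (1/4)
3. 648.148ms @ 7/4 + 92.593ms (1/4)
4. 740.741ms @ 2 + 555.556ms (3/2)
5. 1296.296ms @ 7/2 + 185.185ms (1/2)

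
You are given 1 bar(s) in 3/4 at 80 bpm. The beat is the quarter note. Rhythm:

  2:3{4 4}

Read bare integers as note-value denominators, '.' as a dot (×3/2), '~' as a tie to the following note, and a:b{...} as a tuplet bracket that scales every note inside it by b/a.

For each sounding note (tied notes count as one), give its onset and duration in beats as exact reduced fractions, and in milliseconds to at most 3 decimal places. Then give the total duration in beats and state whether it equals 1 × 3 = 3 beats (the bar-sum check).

1) 0.0ms=0b +1125.0ms=3/2b
2) 1125.0ms=3/2b +1125.0ms=3/2b
Σ=3b of 3 (80bpm 3/4) — PASS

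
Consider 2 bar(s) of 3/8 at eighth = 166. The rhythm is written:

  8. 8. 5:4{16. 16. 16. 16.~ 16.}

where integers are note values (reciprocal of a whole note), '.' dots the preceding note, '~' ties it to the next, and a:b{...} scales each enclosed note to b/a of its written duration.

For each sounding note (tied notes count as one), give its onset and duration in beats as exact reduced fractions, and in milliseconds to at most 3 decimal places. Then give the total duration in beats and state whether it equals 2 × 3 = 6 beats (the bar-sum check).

1) 0.0ms=0b +542.169ms=3/2b
2) 542.169ms=3/2b +542.169ms=3/2b
3) 1084.337ms=3b +216.867ms=3/5b
4) 1301.205ms=18/5b +216.867ms=3/5b
5) 1518.072ms=21/5b +216.867ms=3/5b
6) 1734.94ms=24/5b +433.735ms=6/5b
Σ=6b of 6 (166bpm 3/8) — PASS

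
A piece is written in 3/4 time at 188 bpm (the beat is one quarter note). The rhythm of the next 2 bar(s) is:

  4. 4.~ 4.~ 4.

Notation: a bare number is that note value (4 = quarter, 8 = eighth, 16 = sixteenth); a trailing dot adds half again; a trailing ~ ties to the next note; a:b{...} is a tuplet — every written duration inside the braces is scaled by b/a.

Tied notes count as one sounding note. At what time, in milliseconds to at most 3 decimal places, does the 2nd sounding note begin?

1. 0.0ms @ 0 + 478.723ms (3/2)
2. 478.723ms @ 3/2 + 1436.17ms (9/2)

note 2 onset = 3/2b = 478.723ms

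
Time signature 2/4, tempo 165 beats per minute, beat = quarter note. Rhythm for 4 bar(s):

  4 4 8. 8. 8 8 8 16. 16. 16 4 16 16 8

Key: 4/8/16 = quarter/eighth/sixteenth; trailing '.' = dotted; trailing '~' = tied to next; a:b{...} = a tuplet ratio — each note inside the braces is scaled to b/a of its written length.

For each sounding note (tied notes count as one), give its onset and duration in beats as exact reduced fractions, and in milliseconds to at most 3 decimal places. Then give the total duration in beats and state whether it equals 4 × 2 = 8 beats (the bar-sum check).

1) 0.0ms=0b +363.636ms=1b
2) 363.636ms=1b +363.636ms=1b
3) 727.273ms=2b +272.727ms=3/4b
4) 1000.0ms=11/4b +272.727ms=3/4b
5) 1272.727ms=7/2b +181.818ms=1/2b
6) 1454.545ms=4b +181.818ms=1/2b
7) 1636.364ms=9/2b +181.818ms=1/2b
8) 1818.182ms=5b +136.364ms=3/8b
9) 1954.545ms=43/8b +136.364ms=3/8b
10) 2090.909ms=23/4b +90.909ms=1/4b
11) 2181.818ms=6b +363.636ms=1b
12) 2545.455ms=7b +90.909ms=1/4b
13) 2636.364ms=29/4b +90.909ms=1/4b
14) 2727.273ms=15/2b +181.818ms=1/2b
Σ=8b of 8 (165bpm 2/4) — PASS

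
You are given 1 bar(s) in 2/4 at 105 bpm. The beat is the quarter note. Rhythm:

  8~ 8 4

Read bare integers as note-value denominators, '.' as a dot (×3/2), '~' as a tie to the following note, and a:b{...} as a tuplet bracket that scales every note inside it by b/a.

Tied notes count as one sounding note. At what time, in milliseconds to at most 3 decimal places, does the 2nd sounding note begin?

1. 0.0ms @ 0 + 571.429ms (1)
2. 571.429ms @ 1 + 571.429ms (1)

note 2 onset = 1b = 571.429ms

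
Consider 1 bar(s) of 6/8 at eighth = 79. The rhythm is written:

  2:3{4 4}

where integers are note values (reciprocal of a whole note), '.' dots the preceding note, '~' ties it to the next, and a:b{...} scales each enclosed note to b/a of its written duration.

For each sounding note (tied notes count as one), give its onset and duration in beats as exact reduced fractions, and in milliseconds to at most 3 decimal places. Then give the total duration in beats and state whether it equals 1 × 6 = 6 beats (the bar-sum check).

1) 0.0ms=0b +2278.481ms=3b
2) 2278.481ms=3b +2278.481ms=3b
Σ=6b of 6 (79bpm 6/8) — PASS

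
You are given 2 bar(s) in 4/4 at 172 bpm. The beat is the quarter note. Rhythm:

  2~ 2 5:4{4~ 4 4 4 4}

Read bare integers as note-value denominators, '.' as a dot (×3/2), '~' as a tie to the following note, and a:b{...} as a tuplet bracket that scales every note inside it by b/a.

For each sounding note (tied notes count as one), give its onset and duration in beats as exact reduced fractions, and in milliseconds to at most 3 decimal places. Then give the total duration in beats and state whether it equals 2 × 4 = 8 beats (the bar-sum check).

1) 0.0ms=0b +1395.349ms=4b
2) 1395.349ms=4b +558.14ms=8/5b
3) 1953.488ms=28/5b +279.07ms=4/5b
4) 2232.558ms=32/5b +279.07ms=4/5b
5) 2511.628ms=36/5b +279.07ms=4/5b
Σ=8b of 8 (172bpm 4/4) — PASS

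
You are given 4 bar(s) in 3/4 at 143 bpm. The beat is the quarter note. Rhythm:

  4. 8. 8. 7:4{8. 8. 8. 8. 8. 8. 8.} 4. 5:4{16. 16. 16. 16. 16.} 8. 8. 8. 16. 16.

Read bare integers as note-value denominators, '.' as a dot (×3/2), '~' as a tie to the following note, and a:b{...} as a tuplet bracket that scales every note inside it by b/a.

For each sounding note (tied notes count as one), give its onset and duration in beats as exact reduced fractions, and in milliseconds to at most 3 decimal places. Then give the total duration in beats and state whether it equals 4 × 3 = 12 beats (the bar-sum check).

1) 0.0ms=0b +629.371ms=3/2b
2) 629.371ms=3/2b +314.685ms=3/4b
3) 944.056ms=9/4b +314.685ms=3/4b
4) 1258.741ms=3b +179.82ms=3/7b
5) 1438.561ms=24/7b +179.82ms=3/7b
6) 1618.382ms=27/7b +179.82ms=3/7b
7) 1798.202ms=30/7b +179.82ms=3/7b
8) 1978.022ms=33/7b +179.82ms=3/7b
9) 2157.842ms=36/7b +179.82ms=3/7b
10) 2337.662ms=39/7b +179.82ms=3/7b
11) 2517.483ms=6b +629.371ms=3/2b
12) 3146.853ms=15/2b +125.874ms=3/10b
13) 3272.727ms=39/5b +125.874ms=3/10b
14) 3398.601ms=81/10b +125.874ms=3/10b
15) 3524.476ms=42/5b +125.874ms=3/10b
16) 3650.35ms=87/10b +125.874ms=3/10b
17) 3776.224ms=9b +314.685ms=3/4b
18) 4090.909ms=39/4b +314.685ms=3/4b
19) 4405.594ms=21/2b +314.685ms=3/4b
20) 4720.28ms=45/4b +157.343ms=3/8b
21) 4877.622ms=93/8b +157.343ms=3/8b
Σ=12b of 12 (143bpm 3/4) — PASS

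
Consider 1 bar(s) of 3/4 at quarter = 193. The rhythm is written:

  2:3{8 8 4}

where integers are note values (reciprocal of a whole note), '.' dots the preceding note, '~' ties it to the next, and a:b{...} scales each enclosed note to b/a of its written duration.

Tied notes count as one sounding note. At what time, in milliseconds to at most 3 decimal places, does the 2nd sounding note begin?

note 2 onset = 3/4b = 233.161ms

1. 0.0ms @ 0 + 233.161ms (3/4)
2. 233.161ms @ 3/4 + 233.161ms (3/4)
3. 466.321ms @ 3/2 + 466.321ms (3/2)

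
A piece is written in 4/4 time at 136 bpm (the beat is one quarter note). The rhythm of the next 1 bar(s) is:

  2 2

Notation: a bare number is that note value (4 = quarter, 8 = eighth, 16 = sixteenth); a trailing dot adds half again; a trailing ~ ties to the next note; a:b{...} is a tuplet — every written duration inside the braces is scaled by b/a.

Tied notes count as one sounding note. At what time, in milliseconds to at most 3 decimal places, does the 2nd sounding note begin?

note 2 onset = 2b = 882.353ms

1. 0.0ms @ 0 + 882.353ms (2)
2. 882.353ms @ 2 + 882.353ms (2)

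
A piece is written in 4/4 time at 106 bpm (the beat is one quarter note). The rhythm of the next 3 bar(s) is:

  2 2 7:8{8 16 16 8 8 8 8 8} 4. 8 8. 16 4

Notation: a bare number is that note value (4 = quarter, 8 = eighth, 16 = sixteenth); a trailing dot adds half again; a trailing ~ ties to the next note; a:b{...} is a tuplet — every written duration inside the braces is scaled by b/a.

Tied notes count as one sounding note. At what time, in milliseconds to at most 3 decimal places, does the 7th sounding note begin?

1. 0.0ms @ 0 + 1132.075ms (2)
2. 1132.075ms @ 2 + 1132.075ms (2)
3. 2264.151ms @ 4 + 323.45ms (4/7)
4. 2587.601ms @ 32/7 + 161.725ms (2/7)
5. 2749.326ms @ 34/7 + 161.725ms (2/7)
6. 2911.051ms @ 36/7 + 323.45ms (4/7)
7. 3234.501ms @ 40/7 + 323.45ms (4/7)
8. 3557.951ms @ 44/7 + 323.45ms (4/7)
9. 3881.402ms @ 48/7 + 323.45ms (4/7)
10. 4204.852ms @ 52/7 + 323.45ms (4/7)
11. 4528.302ms @ 8 + 849.057ms (3/2)
12. 5377.358ms @ 19/2 + 283.019ms (1/2)
13. 5660.377ms @ 10 + 424.528ms (3/4)
14. 6084.906ms @ 43/4 + 141.509ms (1/4)
15. 6226.415ms @ 11 + 566.038ms (1)

note 7 onset = 40/7b = 3234.501ms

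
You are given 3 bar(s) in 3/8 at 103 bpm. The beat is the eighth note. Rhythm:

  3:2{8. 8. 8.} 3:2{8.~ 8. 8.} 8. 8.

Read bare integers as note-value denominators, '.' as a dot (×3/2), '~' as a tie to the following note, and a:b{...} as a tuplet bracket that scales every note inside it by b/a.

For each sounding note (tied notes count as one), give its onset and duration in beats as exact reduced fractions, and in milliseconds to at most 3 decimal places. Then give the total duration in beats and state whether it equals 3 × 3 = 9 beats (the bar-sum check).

1) 0.0ms=0b +582.524ms=1b
2) 582.524ms=1b +582.524ms=1b
3) 1165.049ms=2b +582.524ms=1b
4) 1747.573ms=3b +1165.049ms=2b
5) 2912.621ms=5b +582.524ms=1b
6) 3495.146ms=6b +873.786ms=3/2b
7) 4368.932ms=15/2b +873.786ms=3/2b
Σ=9b of 9 (103bpm 3/8) — PASS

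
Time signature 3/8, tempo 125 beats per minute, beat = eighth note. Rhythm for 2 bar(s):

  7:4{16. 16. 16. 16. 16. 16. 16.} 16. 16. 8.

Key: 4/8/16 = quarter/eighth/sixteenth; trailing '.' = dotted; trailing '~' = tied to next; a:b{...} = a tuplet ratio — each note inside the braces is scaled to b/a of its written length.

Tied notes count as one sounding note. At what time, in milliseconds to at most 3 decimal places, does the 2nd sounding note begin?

1. 0.0ms @ 0 + 205.714ms (3/7)
2. 205.714ms @ 3/7 + 205.714ms (3/7)
3. 411.429ms @ 6/7 + 205.714ms (3/7)
4. 617.143ms @ 9/7 + 205.714ms (3/7)
5. 822.857ms @ 12/7 + 205.714ms (3/7)
6. 1028.571ms @ 15/7 + 205.714ms (3/7)
7. 1234.286ms @ 18/7 + 205.714ms (3/7)
8. 1440.0ms @ 3 + 360.0ms (3/4)
9. 1800.0ms @ 15/4 + 360.0ms (3/4)
10. 2160.0ms @ 9/2 + 720.0ms (3/2)

note 2 onset = 3/7b = 205.714ms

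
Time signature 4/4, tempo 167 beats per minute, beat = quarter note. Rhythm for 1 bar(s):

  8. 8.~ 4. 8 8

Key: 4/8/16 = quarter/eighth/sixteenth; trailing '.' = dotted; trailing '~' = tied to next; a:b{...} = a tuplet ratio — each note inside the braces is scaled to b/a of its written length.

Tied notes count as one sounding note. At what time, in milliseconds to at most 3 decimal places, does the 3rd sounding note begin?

1. 0.0ms @ 0 + 269.461ms (3/4)
2. 269.461ms @ 3/4 + 808.383ms (9/4)
3. 1077.844ms @ 3 + 179.641ms (1/2)
4. 1257.485ms @ 7/2 + 179.641ms (1/2)

note 3 onset = 3b = 1077.844ms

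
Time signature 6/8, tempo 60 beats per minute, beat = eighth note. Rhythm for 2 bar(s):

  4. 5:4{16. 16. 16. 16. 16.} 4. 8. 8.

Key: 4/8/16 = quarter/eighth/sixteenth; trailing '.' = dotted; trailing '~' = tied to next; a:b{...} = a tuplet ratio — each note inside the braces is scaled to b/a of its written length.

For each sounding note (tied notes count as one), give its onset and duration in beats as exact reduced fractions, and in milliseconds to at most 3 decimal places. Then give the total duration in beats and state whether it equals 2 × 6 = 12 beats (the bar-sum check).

1) 0.0ms=0b +3000.0ms=3b
2) 3000.0ms=3b +600.0ms=3/5b
3) 3600.0ms=18/5b +600.0ms=3/5b
4) 4200.0ms=21/5b +600.0ms=3/5b
5) 4800.0ms=24/5b +600.0ms=3/5b
6) 5400.0ms=27/5b +600.0ms=3/5b
7) 6000.0ms=6b +3000.0ms=3b
8) 9000.0ms=9b +1500.0ms=3/2b
9) 10500.0ms=21/2b +1500.0ms=3/2b
Σ=12b of 12 (60bpm 6/8) — PASS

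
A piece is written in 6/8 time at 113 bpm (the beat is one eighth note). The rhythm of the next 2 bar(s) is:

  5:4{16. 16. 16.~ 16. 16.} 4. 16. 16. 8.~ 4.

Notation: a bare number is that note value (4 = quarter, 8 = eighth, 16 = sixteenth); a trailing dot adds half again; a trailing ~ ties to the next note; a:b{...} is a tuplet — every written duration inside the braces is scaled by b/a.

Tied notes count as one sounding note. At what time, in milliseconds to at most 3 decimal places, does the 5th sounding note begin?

1. 0.0ms @ 0 + 318.584ms (3/5)
2. 318.584ms @ 3/5 + 318.584ms (3/5)
3. 637.168ms @ 6/5 + 637.168ms (6/5)
4. 1274.336ms @ 12/5 + 318.584ms (3/5)
5. 1592.92ms @ 3 + 1592.92ms (3)
6. 3185.841ms @ 6 + 398.23ms (3/4)
7. 3584.071ms @ 27/4 + 398.23ms (3/4)
8. 3982.301ms @ 15/2 + 2389.381ms (9/2)

note 5 onset = 3b = 1592.92ms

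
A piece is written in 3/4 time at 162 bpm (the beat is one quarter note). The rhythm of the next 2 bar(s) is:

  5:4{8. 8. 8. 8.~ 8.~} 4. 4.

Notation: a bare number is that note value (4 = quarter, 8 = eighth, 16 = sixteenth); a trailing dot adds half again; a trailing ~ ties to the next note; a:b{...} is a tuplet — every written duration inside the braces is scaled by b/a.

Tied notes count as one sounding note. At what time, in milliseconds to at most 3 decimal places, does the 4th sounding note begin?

note 4 onset = 9/5b = 666.667ms

1. 0.0ms @ 0 + 222.222ms (3/5)
2. 222.222ms @ 3/5 + 222.222ms (3/5)
3. 444.444ms @ 6/5 + 222.222ms (3/5)
4. 666.667ms @ 9/5 + 1000.0ms (27/10)
5. 1666.667ms @ 9/2 + 555.556ms (3/2)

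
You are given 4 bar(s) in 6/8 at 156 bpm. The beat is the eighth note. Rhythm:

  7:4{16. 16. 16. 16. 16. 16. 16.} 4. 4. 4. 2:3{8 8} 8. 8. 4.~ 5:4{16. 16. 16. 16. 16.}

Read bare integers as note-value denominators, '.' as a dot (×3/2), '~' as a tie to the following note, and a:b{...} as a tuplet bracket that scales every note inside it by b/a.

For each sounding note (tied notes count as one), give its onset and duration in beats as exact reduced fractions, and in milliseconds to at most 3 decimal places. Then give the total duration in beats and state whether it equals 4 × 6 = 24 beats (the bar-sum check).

1) 0.0ms=0b +164.835ms=3/7b
2) 164.835ms=3/7b +164.835ms=3/7b
3) 329.67ms=6/7b +164.835ms=3/7b
4) 494.505ms=9/7b +164.835ms=3/7b
5) 659.341ms=12/7b +164.835ms=3/7b
6) 824.176ms=15/7b +164.835ms=3/7b
7) 989.011ms=18/7b +164.835ms=3/7b
8) 1153.846ms=3b +1153.846ms=3b
9) 2307.692ms=6b +1153.846ms=3b
10) 3461.538ms=9b +1153.846ms=3b
11) 4615.385ms=12b +576.923ms=3/2b
12) 5192.308ms=27/2b +576.923ms=3/2b
13) 5769.231ms=15b +576.923ms=3/2b
14) 6346.154ms=33/2b +576.923ms=3/2b
15) 6923.077ms=18b +1384.615ms=18/5b
16) 8307.692ms=108/5b +230.769ms=3/5b
17) 8538.462ms=111/5b +230.769ms=3/5b
18) 8769.231ms=114/5b +230.769ms=3/5b
19) 9000.0ms=117/5b +230.769ms=3/5b
Σ=24b of 24 (156bpm 6/8) — PASS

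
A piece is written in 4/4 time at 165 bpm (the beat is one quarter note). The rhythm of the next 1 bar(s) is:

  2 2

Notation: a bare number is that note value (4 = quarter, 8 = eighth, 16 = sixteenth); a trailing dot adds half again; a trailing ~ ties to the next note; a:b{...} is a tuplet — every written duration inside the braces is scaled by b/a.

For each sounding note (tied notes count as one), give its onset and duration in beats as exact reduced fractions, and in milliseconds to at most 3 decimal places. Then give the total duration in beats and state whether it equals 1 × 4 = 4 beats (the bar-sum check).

1) 0.0ms=0b +727.273ms=2b
2) 727.273ms=2b +727.273ms=2b
Σ=4b of 4 (165bpm 4/4) — PASS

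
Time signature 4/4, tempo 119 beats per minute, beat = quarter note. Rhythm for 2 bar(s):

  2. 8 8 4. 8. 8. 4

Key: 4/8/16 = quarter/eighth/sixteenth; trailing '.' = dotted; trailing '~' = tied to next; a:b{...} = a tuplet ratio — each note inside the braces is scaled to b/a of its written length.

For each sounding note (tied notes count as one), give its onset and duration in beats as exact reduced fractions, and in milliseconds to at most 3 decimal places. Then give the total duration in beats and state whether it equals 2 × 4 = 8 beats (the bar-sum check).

1) 0.0ms=0b +1512.605ms=3b
2) 1512.605ms=3b +252.101ms=1/2b
3) 1764.706ms=7/2b +252.101ms=1/2b
4) 2016.807ms=4b +756.303ms=3/2b
5) 2773.109ms=11/2b +378.151ms=3/4b
6) 3151.261ms=25/4b +378.151ms=3/4b
7) 3529.412ms=7b +504.202ms=1b
Σ=8b of 8 (119bpm 4/4) — PASS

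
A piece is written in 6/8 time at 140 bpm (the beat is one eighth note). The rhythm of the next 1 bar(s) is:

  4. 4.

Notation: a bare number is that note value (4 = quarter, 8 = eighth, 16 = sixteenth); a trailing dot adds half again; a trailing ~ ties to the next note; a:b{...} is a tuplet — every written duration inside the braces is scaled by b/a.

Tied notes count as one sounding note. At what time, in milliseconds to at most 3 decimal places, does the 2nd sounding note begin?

note 2 onset = 3b = 1285.714ms

1. 0.0ms @ 0 + 1285.714ms (3)
2. 1285.714ms @ 3 + 1285.714ms (3)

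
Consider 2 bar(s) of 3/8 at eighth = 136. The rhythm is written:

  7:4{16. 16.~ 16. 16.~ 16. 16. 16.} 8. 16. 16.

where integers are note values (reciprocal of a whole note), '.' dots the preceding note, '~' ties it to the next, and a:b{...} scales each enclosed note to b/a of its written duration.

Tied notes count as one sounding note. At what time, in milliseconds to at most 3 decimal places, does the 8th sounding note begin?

1. 0.0ms @ 0 + 189.076ms (3/7)
2. 189.076ms @ 3/7 + 378.151ms (6/7)
3. 567.227ms @ 9/7 + 378.151ms (6/7)
4. 945.378ms @ 15/7 + 189.076ms (3/7)
5. 1134.454ms @ 18/7 + 189.076ms (3/7)
6. 1323.529ms @ 3 + 661.765ms (3/2)
7. 1985.294ms @ 9/2 + 330.882ms (3/4)
8. 2316.176ms @ 21/4 + 330.882ms (3/4)

note 8 onset = 21/4b = 2316.176ms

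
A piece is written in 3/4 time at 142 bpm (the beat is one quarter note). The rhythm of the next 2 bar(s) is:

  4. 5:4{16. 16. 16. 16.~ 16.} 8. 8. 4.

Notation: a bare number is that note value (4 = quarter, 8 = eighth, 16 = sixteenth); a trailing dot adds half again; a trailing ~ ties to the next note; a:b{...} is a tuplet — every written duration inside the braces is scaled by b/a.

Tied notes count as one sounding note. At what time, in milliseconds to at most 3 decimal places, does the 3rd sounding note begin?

note 3 onset = 9/5b = 760.563ms

1. 0.0ms @ 0 + 633.803ms (3/2)
2. 633.803ms @ 3/2 + 126.761ms (3/10)
3. 760.563ms @ 9/5 + 126.761ms (3/10)
4. 887.324ms @ 21/10 + 126.761ms (3/10)
5. 1014.085ms @ 12/5 + 253.521ms (3/5)
6. 1267.606ms @ 3 + 316.901ms (3/4)
7. 1584.507ms @ 15/4 + 316.901ms (3/4)
8. 1901.408ms @ 9/2 + 633.803ms (3/2)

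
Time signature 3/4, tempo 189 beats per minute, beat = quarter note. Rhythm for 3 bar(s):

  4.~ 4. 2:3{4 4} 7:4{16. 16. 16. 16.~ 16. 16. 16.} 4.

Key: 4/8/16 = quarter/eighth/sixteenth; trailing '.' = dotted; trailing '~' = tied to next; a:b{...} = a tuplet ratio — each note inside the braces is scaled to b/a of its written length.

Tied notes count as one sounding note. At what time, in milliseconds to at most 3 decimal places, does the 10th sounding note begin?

1. 0.0ms @ 0 + 952.381ms (3)
2. 952.381ms @ 3 + 476.19ms (3/2)
3. 1428.571ms @ 9/2 + 476.19ms (3/2)
4. 1904.762ms @ 6 + 68.027ms (3/14)
5. 1972.789ms @ 87/14 + 68.027ms (3/14)
6. 2040.816ms @ 45/7 + 68.027ms (3/14)
7. 2108.844ms @ 93/14 + 136.054ms (3/7)
8. 2244.898ms @ 99/14 + 68.027ms (3/14)
9. 2312.925ms @ 51/7 + 68.027ms (3/14)
10. 2380.952ms @ 15/2 + 476.19ms (3/2)

note 10 onset = 15/2b = 2380.952ms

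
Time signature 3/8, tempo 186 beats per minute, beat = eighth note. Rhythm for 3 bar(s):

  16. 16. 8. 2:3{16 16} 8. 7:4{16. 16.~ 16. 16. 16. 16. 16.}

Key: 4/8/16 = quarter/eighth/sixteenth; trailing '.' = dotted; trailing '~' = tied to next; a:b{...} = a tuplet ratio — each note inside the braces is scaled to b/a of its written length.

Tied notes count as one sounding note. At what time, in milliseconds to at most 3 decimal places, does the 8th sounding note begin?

note 8 onset = 45/7b = 2073.733ms

1. 0.0ms @ 0 + 241.935ms (3/4)
2. 241.935ms @ 3/4 + 241.935ms (3/4)
3. 483.871ms @ 3/2 + 483.871ms (3/2)
4. 967.742ms @ 3 + 241.935ms (3/4)
5. 1209.677ms @ 15/4 + 241.935ms (3/4)
6. 1451.613ms @ 9/2 + 483.871ms (3/2)
7. 1935.484ms @ 6 + 138.249ms (3/7)
8. 2073.733ms @ 45/7 + 276.498ms (6/7)
9. 2350.23ms @ 51/7 + 138.249ms (3/7)
10. 2488.479ms @ 54/7 + 138.249ms (3/7)
11. 2626.728ms @ 57/7 + 138.249ms (3/7)
12. 2764.977ms @ 60/7 + 138.249ms (3/7)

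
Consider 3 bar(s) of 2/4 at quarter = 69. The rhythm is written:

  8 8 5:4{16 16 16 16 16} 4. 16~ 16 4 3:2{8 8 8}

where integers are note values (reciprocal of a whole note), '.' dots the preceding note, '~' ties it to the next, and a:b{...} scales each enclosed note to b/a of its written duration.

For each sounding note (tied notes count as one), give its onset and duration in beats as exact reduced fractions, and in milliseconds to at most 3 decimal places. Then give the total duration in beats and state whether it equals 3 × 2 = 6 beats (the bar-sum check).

1) 0.0ms=0b +434.783ms=1/2b
2) 434.783ms=1/2b +434.783ms=1/2b
3) 869.565ms=1b +173.913ms=1/5b
4) 1043.478ms=6/5b +173.913ms=1/5b
5) 1217.391ms=7/5b +173.913ms=1/5b
6) 1391.304ms=8/5b +173.913ms=1/5b
7) 1565.217ms=9/5b +173.913ms=1/5b
8) 1739.13ms=2b +1304.348ms=3/2b
9) 3043.478ms=7/2b +434.783ms=1/2b
10) 3478.261ms=4b +869.565ms=1b
11) 4347.826ms=5b +289.855ms=1/3b
12) 4637.681ms=16/3b +289.855ms=1/3b
13) 4927.536ms=17/3b +289.855ms=1/3b
Σ=6b of 6 (69bpm 2/4) — PASS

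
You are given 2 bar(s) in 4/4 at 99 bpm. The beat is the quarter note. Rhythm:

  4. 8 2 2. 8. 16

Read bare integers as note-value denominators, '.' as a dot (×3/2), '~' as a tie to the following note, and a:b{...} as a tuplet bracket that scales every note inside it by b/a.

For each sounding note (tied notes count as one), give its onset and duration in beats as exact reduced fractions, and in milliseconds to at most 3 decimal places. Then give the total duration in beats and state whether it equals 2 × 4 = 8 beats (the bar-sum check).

1) 0.0ms=0b +909.091ms=3/2b
2) 909.091ms=3/2b +303.03ms=1/2b
3) 1212.121ms=2b +1212.121ms=2b
4) 2424.242ms=4b +1818.182ms=3b
5) 4242.424ms=7b +454.545ms=3/4b
6) 4696.97ms=31/4b +151.515ms=1/4b
Σ=8b of 8 (99bpm 4/4) — PASS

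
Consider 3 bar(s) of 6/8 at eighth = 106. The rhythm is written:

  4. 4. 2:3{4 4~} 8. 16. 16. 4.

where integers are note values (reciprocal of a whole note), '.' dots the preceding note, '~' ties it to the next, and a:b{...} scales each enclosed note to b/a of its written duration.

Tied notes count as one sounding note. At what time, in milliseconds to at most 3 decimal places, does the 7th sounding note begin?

note 7 onset = 15b = 8490.566ms

1. 0.0ms @ 0 + 1698.113ms (3)
2. 1698.113ms @ 3 + 1698.113ms (3)
3. 3396.226ms @ 6 + 1698.113ms (3)
4. 5094.34ms @ 9 + 2547.17ms (9/2)
5. 7641.509ms @ 27/2 + 424.528ms (3/4)
6. 8066.038ms @ 57/4 + 424.528ms (3/4)
7. 8490.566ms @ 15 + 1698.113ms (3)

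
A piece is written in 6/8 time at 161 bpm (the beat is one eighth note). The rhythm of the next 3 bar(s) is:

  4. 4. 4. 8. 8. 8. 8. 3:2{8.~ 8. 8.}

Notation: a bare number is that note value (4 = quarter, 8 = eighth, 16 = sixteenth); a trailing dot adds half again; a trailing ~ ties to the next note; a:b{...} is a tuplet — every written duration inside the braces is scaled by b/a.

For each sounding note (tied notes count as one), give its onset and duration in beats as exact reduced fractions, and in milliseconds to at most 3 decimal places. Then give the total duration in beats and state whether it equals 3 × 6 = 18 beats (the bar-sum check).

1) 0.0ms=0b +1118.012ms=3b
2) 1118.012ms=3b +1118.012ms=3b
3) 2236.025ms=6b +1118.012ms=3b
4) 3354.037ms=9b +559.006ms=3/2b
5) 3913.043ms=21/2b +559.006ms=3/2b
6) 4472.05ms=12b +559.006ms=3/2b
7) 5031.056ms=27/2b +559.006ms=3/2b
8) 5590.062ms=15b +745.342ms=2b
9) 6335.404ms=17b +372.671ms=1b
Σ=18b of 18 (161bpm 6/8) — PASS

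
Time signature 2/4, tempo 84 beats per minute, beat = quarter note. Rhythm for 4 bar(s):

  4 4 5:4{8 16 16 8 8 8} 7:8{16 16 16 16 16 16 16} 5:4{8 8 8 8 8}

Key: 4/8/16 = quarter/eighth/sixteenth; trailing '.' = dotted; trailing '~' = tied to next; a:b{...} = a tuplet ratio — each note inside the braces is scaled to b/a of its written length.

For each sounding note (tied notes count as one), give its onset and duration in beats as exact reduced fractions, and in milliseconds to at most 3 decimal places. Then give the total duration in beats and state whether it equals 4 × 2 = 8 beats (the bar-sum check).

1) 0.0ms=0b +714.286ms=1b
2) 714.286ms=1b +714.286ms=1b
3) 1428.571ms=2b +285.714ms=2/5b
4) 1714.286ms=12/5b +142.857ms=1/5b
5) 1857.143ms=13/5b +142.857ms=1/5b
6) 2000.0ms=14/5b +285.714ms=2/5b
7) 2285.714ms=16/5b +285.714ms=2/5b
8) 2571.429ms=18/5b +285.714ms=2/5b
9) 2857.143ms=4b +204.082ms=2/7b
10) 3061.224ms=30/7b +204.082ms=2/7b
11) 3265.306ms=32/7b +204.082ms=2/7b
12) 3469.388ms=34/7b +204.082ms=2/7b
13) 3673.469ms=36/7b +204.082ms=2/7b
14) 3877.551ms=38/7b +204.082ms=2/7b
15) 4081.633ms=40/7b +204.082ms=2/7b
16) 4285.714ms=6b +285.714ms=2/5b
17) 4571.429ms=32/5b +285.714ms=2/5b
18) 4857.143ms=34/5b +285.714ms=2/5b
19) 5142.857ms=36/5b +285.714ms=2/5b
20) 5428.571ms=38/5b +285.714ms=2/5b
Σ=8b of 8 (84bpm 2/4) — PASS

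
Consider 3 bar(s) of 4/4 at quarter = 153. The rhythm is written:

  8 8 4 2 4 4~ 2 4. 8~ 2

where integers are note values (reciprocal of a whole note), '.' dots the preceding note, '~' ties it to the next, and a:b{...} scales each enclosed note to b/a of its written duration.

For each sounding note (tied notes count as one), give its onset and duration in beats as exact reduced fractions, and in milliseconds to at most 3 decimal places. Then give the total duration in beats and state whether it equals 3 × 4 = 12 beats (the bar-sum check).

1) 0.0ms=0b +196.078ms=1/2b
2) 196.078ms=1/2b +196.078ms=1/2b
3) 392.157ms=1b +392.157ms=1b
4) 784.314ms=2b +784.314ms=2b
5) 1568.627ms=4b +392.157ms=1b
6) 1960.784ms=5b +1176.471ms=3b
7) 3137.255ms=8b +588.235ms=3/2b
8) 3725.49ms=19/2b +980.392ms=5/2b
Σ=12b of 12 (153bpm 4/4) — PASS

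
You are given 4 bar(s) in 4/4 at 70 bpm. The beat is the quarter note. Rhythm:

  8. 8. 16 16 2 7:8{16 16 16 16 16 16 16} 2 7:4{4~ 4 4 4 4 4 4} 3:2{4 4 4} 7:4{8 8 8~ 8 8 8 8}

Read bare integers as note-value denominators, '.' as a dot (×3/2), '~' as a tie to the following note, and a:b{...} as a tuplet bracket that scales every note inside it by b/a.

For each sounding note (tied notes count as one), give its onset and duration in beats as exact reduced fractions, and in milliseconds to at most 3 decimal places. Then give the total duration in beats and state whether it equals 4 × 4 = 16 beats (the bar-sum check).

1) 0.0ms=0b +642.857ms=3/4b
2) 642.857ms=3/4b +642.857ms=3/4b
3) 1285.714ms=3/2b +214.286ms=1/4b
4) 1500.0ms=7/4b +214.286ms=1/4b
5) 1714.286ms=2b +1714.286ms=2b
6) 3428.571ms=4b +244.898ms=2/7b
7) 3673.469ms=30/7b +244.898ms=2/7b
8) 3918.367ms=32/7b +244.898ms=2/7b
9) 4163.265ms=34/7b +244.898ms=2/7b
10) 4408.163ms=36/7b +244.898ms=2/7b
11) 4653.061ms=38/7b +244.898ms=2/7b
12) 4897.959ms=40/7b +244.898ms=2/7b
13) 5142.857ms=6b +1714.286ms=2b
14) 6857.143ms=8b +979.592ms=8/7b
15) 7836.735ms=64/7b +489.796ms=4/7b
16) 8326.531ms=68/7b +489.796ms=4/7b
17) 8816.327ms=72/7b +489.796ms=4/7b
18) 9306.122ms=76/7b +489.796ms=4/7b
19) 9795.918ms=80/7b +489.796ms=4/7b
20) 10285.714ms=12b +571.429ms=2/3b
21) 10857.143ms=38/3b +571.429ms=2/3b
22) 11428.571ms=40/3b +571.429ms=2/3b
23) 12000.0ms=14b +244.898ms=2/7b
24) 12244.898ms=100/7b +244.898ms=2/7b
25) 12489.796ms=102/7b +489.796ms=4/7b
26) 12979.592ms=106/7b +244.898ms=2/7b
27) 13224.49ms=108/7b +244.898ms=2/7b
28) 13469.388ms=110/7b +244.898ms=2/7b
Σ=16b of 16 (70bpm 4/4) — PASS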